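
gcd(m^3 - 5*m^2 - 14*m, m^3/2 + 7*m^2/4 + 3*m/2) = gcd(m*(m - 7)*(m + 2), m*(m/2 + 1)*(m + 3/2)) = m^2 + 2*m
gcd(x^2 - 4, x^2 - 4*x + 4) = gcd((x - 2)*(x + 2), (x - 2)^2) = x - 2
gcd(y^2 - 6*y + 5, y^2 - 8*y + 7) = y - 1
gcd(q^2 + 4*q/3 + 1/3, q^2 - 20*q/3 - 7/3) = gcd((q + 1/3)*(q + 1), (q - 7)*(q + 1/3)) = q + 1/3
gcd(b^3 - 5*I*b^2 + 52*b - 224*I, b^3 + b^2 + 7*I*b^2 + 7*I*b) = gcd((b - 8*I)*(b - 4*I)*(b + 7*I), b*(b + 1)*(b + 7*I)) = b + 7*I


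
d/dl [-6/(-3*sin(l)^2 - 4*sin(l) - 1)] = -12*(3*sin(l) + 2)*cos(l)/(3*sin(l)^2 + 4*sin(l) + 1)^2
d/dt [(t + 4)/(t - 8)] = -12/(t - 8)^2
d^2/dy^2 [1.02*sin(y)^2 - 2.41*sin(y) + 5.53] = 2.41*sin(y) + 2.04*cos(2*y)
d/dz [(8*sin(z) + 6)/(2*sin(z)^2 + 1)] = 8*(-3*sin(z) + cos(2*z))*cos(z)/(2 - cos(2*z))^2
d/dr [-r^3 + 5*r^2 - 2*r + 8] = -3*r^2 + 10*r - 2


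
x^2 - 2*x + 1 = (x - 1)^2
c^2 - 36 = (c - 6)*(c + 6)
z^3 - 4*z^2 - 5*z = z*(z - 5)*(z + 1)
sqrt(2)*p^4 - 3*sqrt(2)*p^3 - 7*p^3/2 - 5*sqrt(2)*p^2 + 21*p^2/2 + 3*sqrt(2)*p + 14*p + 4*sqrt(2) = (p - 4)*(p + 1)*(p - 2*sqrt(2))*(sqrt(2)*p + 1/2)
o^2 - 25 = (o - 5)*(o + 5)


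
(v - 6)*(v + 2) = v^2 - 4*v - 12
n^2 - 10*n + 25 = (n - 5)^2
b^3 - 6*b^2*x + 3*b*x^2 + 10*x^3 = (b - 5*x)*(b - 2*x)*(b + x)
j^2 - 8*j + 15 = (j - 5)*(j - 3)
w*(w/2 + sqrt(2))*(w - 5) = w^3/2 - 5*w^2/2 + sqrt(2)*w^2 - 5*sqrt(2)*w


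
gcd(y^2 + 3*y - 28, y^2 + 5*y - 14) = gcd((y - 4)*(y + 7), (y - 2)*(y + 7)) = y + 7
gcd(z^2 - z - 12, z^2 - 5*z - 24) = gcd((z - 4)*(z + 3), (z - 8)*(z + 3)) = z + 3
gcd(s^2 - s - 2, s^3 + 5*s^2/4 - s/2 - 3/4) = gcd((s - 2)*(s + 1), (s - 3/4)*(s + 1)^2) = s + 1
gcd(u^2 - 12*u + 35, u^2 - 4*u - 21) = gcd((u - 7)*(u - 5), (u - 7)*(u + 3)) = u - 7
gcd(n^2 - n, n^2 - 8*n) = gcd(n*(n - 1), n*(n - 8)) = n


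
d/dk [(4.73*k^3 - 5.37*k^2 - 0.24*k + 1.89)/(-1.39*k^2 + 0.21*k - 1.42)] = (-6.5747*k^4 + 1.9866*k^3 - 21.6111*k^2 + 20.505*k - 0.0561)/(1.9321*k^4 - 0.5838*k^3 + 3.9917*k^2 - 0.5964*k + 2.0164)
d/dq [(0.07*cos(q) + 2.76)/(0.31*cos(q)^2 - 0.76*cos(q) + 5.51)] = (0.0217*cos(q)^2 + 1.7112*cos(q) - 2.4833)*sin(q)/(0.0961*cos(q)^4 - 0.4712*cos(q)^3 + 3.9938*cos(q)^2 - 8.3752*cos(q) + 30.3601)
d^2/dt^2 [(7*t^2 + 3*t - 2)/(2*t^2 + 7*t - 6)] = 4*(-43*t^3 + 114*t^2 + 12*t + 128)/(8*t^6 + 84*t^5 + 222*t^4 - 161*t^3 - 666*t^2 + 756*t - 216)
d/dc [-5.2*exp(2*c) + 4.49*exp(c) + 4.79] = (4.49 - 10.4*exp(c))*exp(c)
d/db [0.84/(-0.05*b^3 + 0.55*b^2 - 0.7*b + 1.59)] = (0.126*b^2 - 0.924*b + 0.588)/(0.05*b^3 - 0.55*b^2 + 0.7*b - 1.59)^2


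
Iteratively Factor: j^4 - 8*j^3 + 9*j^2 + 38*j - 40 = (j - 4)*(j^3 - 4*j^2 - 7*j + 10) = (j - 4)*(j + 2)*(j^2 - 6*j + 5) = (j - 5)*(j - 4)*(j + 2)*(j - 1)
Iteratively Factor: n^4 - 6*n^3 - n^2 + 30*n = (n - 5)*(n^3 - n^2 - 6*n) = (n - 5)*(n + 2)*(n^2 - 3*n) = (n - 5)*(n - 3)*(n + 2)*(n)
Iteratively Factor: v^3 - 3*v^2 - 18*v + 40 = (v + 4)*(v^2 - 7*v + 10) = (v - 2)*(v + 4)*(v - 5)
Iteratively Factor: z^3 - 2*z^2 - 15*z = (z + 3)*(z^2 - 5*z) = (z - 5)*(z + 3)*(z)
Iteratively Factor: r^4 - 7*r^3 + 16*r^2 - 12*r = (r - 2)*(r^3 - 5*r^2 + 6*r) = r*(r - 2)*(r^2 - 5*r + 6) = r*(r - 3)*(r - 2)*(r - 2)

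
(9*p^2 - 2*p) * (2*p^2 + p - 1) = 18*p^4 + 5*p^3 - 11*p^2 + 2*p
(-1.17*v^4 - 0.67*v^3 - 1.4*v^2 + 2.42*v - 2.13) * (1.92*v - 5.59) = -2.2464*v^5 + 5.2539*v^4 + 1.0573*v^3 + 12.4724*v^2 - 17.6174*v + 11.9067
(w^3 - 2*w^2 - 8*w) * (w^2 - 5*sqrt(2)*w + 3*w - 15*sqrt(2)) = w^5 - 5*sqrt(2)*w^4 + w^4 - 14*w^3 - 5*sqrt(2)*w^3 - 24*w^2 + 70*sqrt(2)*w^2 + 120*sqrt(2)*w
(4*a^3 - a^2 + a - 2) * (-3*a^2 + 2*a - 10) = -12*a^5 + 11*a^4 - 45*a^3 + 18*a^2 - 14*a + 20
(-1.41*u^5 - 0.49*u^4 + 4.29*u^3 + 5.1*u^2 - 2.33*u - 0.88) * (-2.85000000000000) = 4.0185*u^5 + 1.3965*u^4 - 12.2265*u^3 - 14.535*u^2 + 6.6405*u + 2.508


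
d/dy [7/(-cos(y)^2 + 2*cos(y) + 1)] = 14*(1 - cos(y))*sin(y)/(sin(y)^2 + 2*cos(y))^2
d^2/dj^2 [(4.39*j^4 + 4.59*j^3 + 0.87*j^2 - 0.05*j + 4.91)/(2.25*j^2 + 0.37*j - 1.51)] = (44.4487499999999*j^6 + 21.92805*j^5 - 85.884204*j^4 - 8.75209600000001*j^3 + 271.60527*j^2 + 86.300154*j + 38.619312)/(11.390625*j^6 + 5.619375*j^5 - 22.00905*j^4 - 7.491797*j^3 + 14.770518*j^2 + 2.530911*j - 3.442951)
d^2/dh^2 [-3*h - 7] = 0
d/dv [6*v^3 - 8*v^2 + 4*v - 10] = 18*v^2 - 16*v + 4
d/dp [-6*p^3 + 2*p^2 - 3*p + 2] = -18*p^2 + 4*p - 3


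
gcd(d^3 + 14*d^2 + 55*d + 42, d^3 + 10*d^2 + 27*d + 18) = d^2 + 7*d + 6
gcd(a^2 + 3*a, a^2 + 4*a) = a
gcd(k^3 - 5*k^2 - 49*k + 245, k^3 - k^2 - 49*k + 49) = k^2 - 49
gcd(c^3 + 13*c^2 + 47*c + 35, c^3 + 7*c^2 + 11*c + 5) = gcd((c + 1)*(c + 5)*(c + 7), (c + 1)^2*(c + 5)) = c^2 + 6*c + 5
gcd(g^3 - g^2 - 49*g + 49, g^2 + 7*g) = g + 7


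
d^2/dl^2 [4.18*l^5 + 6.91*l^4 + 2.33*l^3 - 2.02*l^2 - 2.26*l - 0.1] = 83.6*l^3 + 82.92*l^2 + 13.98*l - 4.04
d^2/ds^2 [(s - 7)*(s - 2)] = 2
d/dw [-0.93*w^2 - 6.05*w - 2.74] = -1.86*w - 6.05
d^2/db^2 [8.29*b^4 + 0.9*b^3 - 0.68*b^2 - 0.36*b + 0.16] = 99.48*b^2 + 5.4*b - 1.36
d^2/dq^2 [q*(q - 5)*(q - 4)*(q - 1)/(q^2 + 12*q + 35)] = 2*(q^6 + 36*q^5 + 537*q^4 + 1902*q^3 - 8295*q^2 - 34650*q + 43925)/(q^6 + 36*q^5 + 537*q^4 + 4248*q^3 + 18795*q^2 + 44100*q + 42875)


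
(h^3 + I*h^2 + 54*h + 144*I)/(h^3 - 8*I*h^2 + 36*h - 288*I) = (h + 3*I)/(h - 6*I)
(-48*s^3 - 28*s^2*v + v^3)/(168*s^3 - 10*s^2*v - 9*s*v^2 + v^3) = (-2*s - v)/(7*s - v)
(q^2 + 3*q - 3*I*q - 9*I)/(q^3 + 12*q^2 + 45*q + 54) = (q - 3*I)/(q^2 + 9*q + 18)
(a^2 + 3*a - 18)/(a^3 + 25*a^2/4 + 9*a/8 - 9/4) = 8*(a - 3)/(8*a^2 + 2*a - 3)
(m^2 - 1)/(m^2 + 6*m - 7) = (m + 1)/(m + 7)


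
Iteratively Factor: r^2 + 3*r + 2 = (r + 1)*(r + 2)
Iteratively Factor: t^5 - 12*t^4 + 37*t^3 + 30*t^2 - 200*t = (t - 4)*(t^4 - 8*t^3 + 5*t^2 + 50*t) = (t - 5)*(t - 4)*(t^3 - 3*t^2 - 10*t) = t*(t - 5)*(t - 4)*(t^2 - 3*t - 10) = t*(t - 5)*(t - 4)*(t + 2)*(t - 5)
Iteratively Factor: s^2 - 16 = (s - 4)*(s + 4)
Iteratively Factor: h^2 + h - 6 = (h + 3)*(h - 2)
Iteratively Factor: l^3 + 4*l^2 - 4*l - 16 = (l - 2)*(l^2 + 6*l + 8) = (l - 2)*(l + 2)*(l + 4)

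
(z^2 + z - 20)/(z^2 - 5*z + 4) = (z + 5)/(z - 1)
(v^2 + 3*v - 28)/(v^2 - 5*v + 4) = (v + 7)/(v - 1)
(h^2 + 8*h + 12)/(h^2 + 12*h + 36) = (h + 2)/(h + 6)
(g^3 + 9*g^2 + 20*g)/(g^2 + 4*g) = g + 5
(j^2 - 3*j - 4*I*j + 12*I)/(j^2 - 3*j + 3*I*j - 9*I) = (j - 4*I)/(j + 3*I)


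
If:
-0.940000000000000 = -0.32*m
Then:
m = 2.94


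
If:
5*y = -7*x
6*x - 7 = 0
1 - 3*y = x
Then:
No Solution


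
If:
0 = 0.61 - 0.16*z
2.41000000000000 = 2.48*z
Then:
No Solution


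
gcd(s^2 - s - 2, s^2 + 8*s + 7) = s + 1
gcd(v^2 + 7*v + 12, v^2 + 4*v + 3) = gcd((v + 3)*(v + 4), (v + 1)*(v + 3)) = v + 3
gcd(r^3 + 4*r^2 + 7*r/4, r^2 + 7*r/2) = r^2 + 7*r/2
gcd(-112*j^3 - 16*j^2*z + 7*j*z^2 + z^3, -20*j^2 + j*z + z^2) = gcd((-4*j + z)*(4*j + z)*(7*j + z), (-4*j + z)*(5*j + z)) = -4*j + z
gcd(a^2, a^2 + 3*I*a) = a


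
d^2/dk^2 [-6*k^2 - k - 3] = -12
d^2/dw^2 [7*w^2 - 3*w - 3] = 14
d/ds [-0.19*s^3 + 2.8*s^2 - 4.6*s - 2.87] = -0.57*s^2 + 5.6*s - 4.6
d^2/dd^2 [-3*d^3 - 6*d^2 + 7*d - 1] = -18*d - 12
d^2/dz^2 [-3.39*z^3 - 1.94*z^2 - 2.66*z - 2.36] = -20.34*z - 3.88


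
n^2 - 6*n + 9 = (n - 3)^2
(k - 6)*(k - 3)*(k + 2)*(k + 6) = k^4 - k^3 - 42*k^2 + 36*k + 216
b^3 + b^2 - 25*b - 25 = (b - 5)*(b + 1)*(b + 5)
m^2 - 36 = (m - 6)*(m + 6)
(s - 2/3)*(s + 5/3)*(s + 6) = s^3 + 7*s^2 + 44*s/9 - 20/3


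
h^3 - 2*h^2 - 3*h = h*(h - 3)*(h + 1)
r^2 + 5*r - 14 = (r - 2)*(r + 7)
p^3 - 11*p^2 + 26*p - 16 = (p - 8)*(p - 2)*(p - 1)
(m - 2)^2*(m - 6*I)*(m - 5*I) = m^4 - 4*m^3 - 11*I*m^3 - 26*m^2 + 44*I*m^2 + 120*m - 44*I*m - 120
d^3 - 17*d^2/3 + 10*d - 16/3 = (d - 8/3)*(d - 2)*(d - 1)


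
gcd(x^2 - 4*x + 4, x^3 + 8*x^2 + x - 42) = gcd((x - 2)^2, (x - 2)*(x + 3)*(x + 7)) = x - 2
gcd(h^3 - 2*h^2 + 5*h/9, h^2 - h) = h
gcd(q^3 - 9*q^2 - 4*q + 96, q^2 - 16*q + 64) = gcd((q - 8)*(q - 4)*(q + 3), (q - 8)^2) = q - 8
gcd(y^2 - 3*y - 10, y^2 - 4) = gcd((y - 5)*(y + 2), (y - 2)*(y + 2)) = y + 2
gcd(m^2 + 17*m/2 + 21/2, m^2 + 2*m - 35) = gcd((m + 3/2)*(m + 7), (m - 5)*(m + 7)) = m + 7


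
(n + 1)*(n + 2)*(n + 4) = n^3 + 7*n^2 + 14*n + 8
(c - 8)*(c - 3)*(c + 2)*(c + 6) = c^4 - 3*c^3 - 52*c^2 + 60*c + 288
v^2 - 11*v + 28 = (v - 7)*(v - 4)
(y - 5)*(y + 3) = y^2 - 2*y - 15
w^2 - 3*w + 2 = (w - 2)*(w - 1)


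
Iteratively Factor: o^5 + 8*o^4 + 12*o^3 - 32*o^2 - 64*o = (o)*(o^4 + 8*o^3 + 12*o^2 - 32*o - 64) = o*(o + 2)*(o^3 + 6*o^2 - 32) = o*(o + 2)*(o + 4)*(o^2 + 2*o - 8) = o*(o - 2)*(o + 2)*(o + 4)*(o + 4)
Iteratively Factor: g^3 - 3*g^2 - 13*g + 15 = (g + 3)*(g^2 - 6*g + 5) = (g - 5)*(g + 3)*(g - 1)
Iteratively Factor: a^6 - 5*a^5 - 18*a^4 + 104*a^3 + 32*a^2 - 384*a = (a + 4)*(a^5 - 9*a^4 + 18*a^3 + 32*a^2 - 96*a) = (a - 3)*(a + 4)*(a^4 - 6*a^3 + 32*a) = (a - 4)*(a - 3)*(a + 4)*(a^3 - 2*a^2 - 8*a) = (a - 4)^2*(a - 3)*(a + 4)*(a^2 + 2*a) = a*(a - 4)^2*(a - 3)*(a + 4)*(a + 2)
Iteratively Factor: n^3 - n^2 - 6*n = (n)*(n^2 - n - 6) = n*(n - 3)*(n + 2)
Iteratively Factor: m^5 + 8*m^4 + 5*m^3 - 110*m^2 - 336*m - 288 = (m - 4)*(m^4 + 12*m^3 + 53*m^2 + 102*m + 72) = (m - 4)*(m + 2)*(m^3 + 10*m^2 + 33*m + 36) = (m - 4)*(m + 2)*(m + 3)*(m^2 + 7*m + 12) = (m - 4)*(m + 2)*(m + 3)*(m + 4)*(m + 3)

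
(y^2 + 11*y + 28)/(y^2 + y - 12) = (y + 7)/(y - 3)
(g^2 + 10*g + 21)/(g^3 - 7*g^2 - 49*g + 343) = (g + 3)/(g^2 - 14*g + 49)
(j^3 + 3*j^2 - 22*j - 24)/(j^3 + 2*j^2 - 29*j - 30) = (j - 4)/(j - 5)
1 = 1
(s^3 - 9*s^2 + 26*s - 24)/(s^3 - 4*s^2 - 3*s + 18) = (s^2 - 6*s + 8)/(s^2 - s - 6)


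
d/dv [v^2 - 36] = 2*v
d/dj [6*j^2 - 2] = 12*j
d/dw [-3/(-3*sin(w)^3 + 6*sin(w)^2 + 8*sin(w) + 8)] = 3*(-9*sin(w)^2 + 12*sin(w) + 8)*cos(w)/(-3*sin(w)^3 + 6*sin(w)^2 + 8*sin(w) + 8)^2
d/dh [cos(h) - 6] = -sin(h)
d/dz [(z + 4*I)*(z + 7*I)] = 2*z + 11*I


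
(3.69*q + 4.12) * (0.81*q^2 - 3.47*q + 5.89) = 2.9889*q^3 - 9.4671*q^2 + 7.4377*q + 24.2668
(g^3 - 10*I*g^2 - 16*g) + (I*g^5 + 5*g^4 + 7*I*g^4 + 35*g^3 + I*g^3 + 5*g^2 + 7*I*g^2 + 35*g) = I*g^5 + 5*g^4 + 7*I*g^4 + 36*g^3 + I*g^3 + 5*g^2 - 3*I*g^2 + 19*g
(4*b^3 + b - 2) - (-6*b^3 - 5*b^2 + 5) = 10*b^3 + 5*b^2 + b - 7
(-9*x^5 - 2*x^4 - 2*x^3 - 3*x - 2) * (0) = 0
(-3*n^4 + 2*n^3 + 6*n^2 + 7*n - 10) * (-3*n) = 9*n^5 - 6*n^4 - 18*n^3 - 21*n^2 + 30*n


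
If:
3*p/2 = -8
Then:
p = -16/3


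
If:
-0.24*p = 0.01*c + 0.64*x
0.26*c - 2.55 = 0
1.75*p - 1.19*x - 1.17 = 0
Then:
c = 9.81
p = 0.45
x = -0.32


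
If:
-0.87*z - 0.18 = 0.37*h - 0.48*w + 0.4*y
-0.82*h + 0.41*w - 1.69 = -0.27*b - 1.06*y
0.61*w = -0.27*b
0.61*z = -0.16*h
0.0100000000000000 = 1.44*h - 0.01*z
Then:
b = -4.58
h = 0.01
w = 2.03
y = 1.98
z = -0.00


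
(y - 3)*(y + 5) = y^2 + 2*y - 15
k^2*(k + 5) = k^3 + 5*k^2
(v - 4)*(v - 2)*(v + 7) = v^3 + v^2 - 34*v + 56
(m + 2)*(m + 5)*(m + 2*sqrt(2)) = m^3 + 2*sqrt(2)*m^2 + 7*m^2 + 10*m + 14*sqrt(2)*m + 20*sqrt(2)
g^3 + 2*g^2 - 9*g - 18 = (g - 3)*(g + 2)*(g + 3)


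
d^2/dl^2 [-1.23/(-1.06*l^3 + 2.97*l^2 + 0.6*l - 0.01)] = ((7.3062 - 7.8228*l)*(1.06*l^3 - 2.97*l^2 - 0.6*l + 0.01) + 1.23*(-6.36*l^2 + 11.88*l + 1.2)*(-3.18*l^2 + 5.94*l + 0.6))/(1.06*l^3 - 2.97*l^2 - 0.6*l + 0.01)^3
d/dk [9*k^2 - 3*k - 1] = 18*k - 3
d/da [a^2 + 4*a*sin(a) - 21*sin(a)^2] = 4*a*cos(a) + 2*a + 4*sin(a) - 21*sin(2*a)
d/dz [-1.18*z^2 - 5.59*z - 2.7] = -2.36*z - 5.59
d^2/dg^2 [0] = 0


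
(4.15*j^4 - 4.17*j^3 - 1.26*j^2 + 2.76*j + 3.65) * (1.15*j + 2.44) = 4.7725*j^5 + 5.3305*j^4 - 11.6238*j^3 + 0.0995999999999997*j^2 + 10.9319*j + 8.906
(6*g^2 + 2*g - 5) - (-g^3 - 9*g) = g^3 + 6*g^2 + 11*g - 5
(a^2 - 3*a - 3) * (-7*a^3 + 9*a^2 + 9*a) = -7*a^5 + 30*a^4 + 3*a^3 - 54*a^2 - 27*a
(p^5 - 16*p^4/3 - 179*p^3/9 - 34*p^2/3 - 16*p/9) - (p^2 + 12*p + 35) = p^5 - 16*p^4/3 - 179*p^3/9 - 37*p^2/3 - 124*p/9 - 35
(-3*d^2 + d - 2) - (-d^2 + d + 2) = -2*d^2 - 4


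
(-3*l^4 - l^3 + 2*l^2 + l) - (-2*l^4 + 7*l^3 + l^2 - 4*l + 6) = -l^4 - 8*l^3 + l^2 + 5*l - 6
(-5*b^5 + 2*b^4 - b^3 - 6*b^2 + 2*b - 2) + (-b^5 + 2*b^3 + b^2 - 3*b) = -6*b^5 + 2*b^4 + b^3 - 5*b^2 - b - 2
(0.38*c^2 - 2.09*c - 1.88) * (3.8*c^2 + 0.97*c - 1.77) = 1.444*c^4 - 7.5734*c^3 - 9.8439*c^2 + 1.8757*c + 3.3276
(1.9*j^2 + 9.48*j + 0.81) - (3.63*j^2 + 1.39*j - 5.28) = -1.73*j^2 + 8.09*j + 6.09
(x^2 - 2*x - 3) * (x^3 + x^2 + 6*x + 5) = x^5 - x^4 + x^3 - 10*x^2 - 28*x - 15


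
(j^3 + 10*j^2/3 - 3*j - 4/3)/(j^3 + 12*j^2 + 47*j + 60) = (3*j^2 - 2*j - 1)/(3*(j^2 + 8*j + 15))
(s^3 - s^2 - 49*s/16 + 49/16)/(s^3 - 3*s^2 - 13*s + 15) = (s^2 - 49/16)/(s^2 - 2*s - 15)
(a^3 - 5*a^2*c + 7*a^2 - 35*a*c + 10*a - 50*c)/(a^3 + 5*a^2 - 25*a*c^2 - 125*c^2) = (a + 2)/(a + 5*c)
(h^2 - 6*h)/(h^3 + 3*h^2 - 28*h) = (h - 6)/(h^2 + 3*h - 28)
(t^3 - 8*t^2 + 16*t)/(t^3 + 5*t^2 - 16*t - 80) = t*(t - 4)/(t^2 + 9*t + 20)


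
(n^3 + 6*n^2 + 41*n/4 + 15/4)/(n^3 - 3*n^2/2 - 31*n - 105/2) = (n + 1/2)/(n - 7)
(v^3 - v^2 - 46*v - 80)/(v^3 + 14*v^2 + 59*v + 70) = (v - 8)/(v + 7)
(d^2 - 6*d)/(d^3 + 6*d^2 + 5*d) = (d - 6)/(d^2 + 6*d + 5)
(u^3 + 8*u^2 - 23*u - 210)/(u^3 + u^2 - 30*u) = (u + 7)/u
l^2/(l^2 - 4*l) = l/(l - 4)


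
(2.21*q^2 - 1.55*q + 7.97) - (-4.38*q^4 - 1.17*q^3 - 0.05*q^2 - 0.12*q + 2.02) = 4.38*q^4 + 1.17*q^3 + 2.26*q^2 - 1.43*q + 5.95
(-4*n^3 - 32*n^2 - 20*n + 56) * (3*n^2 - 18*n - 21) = -12*n^5 - 24*n^4 + 600*n^3 + 1200*n^2 - 588*n - 1176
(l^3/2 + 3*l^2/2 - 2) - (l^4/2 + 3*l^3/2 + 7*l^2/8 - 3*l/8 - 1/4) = -l^4/2 - l^3 + 5*l^2/8 + 3*l/8 - 7/4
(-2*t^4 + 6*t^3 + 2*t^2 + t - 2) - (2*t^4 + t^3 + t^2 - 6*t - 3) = -4*t^4 + 5*t^3 + t^2 + 7*t + 1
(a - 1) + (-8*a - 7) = -7*a - 8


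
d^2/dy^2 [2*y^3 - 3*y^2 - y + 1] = 12*y - 6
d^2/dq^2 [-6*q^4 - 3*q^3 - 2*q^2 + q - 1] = -72*q^2 - 18*q - 4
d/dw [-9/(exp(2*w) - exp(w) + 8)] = (18*exp(w) - 9)*exp(w)/(exp(2*w) - exp(w) + 8)^2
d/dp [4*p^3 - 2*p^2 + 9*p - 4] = 12*p^2 - 4*p + 9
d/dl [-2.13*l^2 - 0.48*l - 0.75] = -4.26*l - 0.48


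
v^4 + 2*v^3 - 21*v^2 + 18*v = v*(v - 3)*(v - 1)*(v + 6)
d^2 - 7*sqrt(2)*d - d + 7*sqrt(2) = (d - 1)*(d - 7*sqrt(2))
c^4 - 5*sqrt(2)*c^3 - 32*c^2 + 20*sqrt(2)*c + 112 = (c - 2)*(c + 2)*(c - 7*sqrt(2))*(c + 2*sqrt(2))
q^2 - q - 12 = (q - 4)*(q + 3)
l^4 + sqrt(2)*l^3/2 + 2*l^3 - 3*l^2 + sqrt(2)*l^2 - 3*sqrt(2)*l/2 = l*(l - 1)*(l + 3)*(l + sqrt(2)/2)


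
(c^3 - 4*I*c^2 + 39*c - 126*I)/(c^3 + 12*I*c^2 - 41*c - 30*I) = (c^2 - 10*I*c - 21)/(c^2 + 6*I*c - 5)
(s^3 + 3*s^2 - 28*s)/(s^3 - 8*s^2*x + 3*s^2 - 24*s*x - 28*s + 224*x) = s/(s - 8*x)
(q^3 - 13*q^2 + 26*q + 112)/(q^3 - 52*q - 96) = (q - 7)/(q + 6)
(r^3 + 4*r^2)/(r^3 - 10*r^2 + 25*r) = r*(r + 4)/(r^2 - 10*r + 25)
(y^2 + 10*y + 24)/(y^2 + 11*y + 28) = (y + 6)/(y + 7)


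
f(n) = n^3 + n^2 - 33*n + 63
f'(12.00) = 423.00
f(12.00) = 1539.00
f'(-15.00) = 612.00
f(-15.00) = -2592.00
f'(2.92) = -1.58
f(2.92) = 0.06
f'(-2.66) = -17.09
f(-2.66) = 139.03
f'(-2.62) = -17.65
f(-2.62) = 138.34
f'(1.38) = -24.53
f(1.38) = 21.99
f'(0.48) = -31.35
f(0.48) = 47.50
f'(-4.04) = 7.88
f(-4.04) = 146.70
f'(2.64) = -6.81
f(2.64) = 1.25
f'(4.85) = 47.27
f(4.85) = 40.56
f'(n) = 3*n^2 + 2*n - 33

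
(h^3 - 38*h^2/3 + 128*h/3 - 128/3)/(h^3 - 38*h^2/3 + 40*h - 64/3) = (3*h^2 - 14*h + 16)/(3*h^2 - 14*h + 8)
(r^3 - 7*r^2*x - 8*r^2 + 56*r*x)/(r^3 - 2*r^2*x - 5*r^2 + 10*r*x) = (r^2 - 7*r*x - 8*r + 56*x)/(r^2 - 2*r*x - 5*r + 10*x)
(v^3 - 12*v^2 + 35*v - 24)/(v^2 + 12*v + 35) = (v^3 - 12*v^2 + 35*v - 24)/(v^2 + 12*v + 35)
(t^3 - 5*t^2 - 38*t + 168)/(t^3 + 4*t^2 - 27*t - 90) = (t^2 - 11*t + 28)/(t^2 - 2*t - 15)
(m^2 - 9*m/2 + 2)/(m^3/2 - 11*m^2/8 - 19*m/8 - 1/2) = 4*(2*m - 1)/(4*m^2 + 5*m + 1)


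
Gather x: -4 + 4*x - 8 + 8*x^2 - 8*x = 8*x^2 - 4*x - 12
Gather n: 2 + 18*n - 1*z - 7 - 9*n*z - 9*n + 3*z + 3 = n*(9 - 9*z) + 2*z - 2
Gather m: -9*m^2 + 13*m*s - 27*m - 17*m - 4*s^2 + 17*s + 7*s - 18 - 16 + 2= -9*m^2 + m*(13*s - 44) - 4*s^2 + 24*s - 32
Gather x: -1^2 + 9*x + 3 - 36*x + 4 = 6 - 27*x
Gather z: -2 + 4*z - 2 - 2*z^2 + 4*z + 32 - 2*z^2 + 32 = -4*z^2 + 8*z + 60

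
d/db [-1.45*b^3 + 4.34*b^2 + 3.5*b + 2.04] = -4.35*b^2 + 8.68*b + 3.5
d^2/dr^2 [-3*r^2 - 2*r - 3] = -6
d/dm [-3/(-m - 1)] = -3/(m + 1)^2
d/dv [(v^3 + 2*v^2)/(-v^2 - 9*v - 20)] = v*(-v^3 - 18*v^2 - 78*v - 80)/(v^4 + 18*v^3 + 121*v^2 + 360*v + 400)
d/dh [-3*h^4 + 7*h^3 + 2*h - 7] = -12*h^3 + 21*h^2 + 2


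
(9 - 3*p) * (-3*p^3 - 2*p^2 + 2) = 9*p^4 - 21*p^3 - 18*p^2 - 6*p + 18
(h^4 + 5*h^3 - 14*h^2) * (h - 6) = h^5 - h^4 - 44*h^3 + 84*h^2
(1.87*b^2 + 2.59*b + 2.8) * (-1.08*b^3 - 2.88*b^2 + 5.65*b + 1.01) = -2.0196*b^5 - 8.1828*b^4 + 0.0823000000000018*b^3 + 8.4582*b^2 + 18.4359*b + 2.828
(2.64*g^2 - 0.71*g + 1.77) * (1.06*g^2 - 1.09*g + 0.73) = 2.7984*g^4 - 3.6302*g^3 + 4.5773*g^2 - 2.4476*g + 1.2921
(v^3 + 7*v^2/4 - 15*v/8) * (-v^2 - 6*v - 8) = -v^5 - 31*v^4/4 - 133*v^3/8 - 11*v^2/4 + 15*v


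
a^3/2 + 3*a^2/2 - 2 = (a/2 + 1)*(a - 1)*(a + 2)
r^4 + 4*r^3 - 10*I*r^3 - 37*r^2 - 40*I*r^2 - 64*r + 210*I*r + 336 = (r - 3)*(r + 7)*(r - 8*I)*(r - 2*I)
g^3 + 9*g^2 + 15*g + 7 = (g + 1)^2*(g + 7)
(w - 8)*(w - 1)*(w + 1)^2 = w^4 - 7*w^3 - 9*w^2 + 7*w + 8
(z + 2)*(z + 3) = z^2 + 5*z + 6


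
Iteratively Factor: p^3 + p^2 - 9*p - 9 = (p + 3)*(p^2 - 2*p - 3) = (p - 3)*(p + 3)*(p + 1)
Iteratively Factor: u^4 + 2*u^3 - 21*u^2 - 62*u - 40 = (u + 2)*(u^3 - 21*u - 20) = (u - 5)*(u + 2)*(u^2 + 5*u + 4) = (u - 5)*(u + 1)*(u + 2)*(u + 4)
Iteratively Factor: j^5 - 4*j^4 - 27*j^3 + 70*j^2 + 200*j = (j + 2)*(j^4 - 6*j^3 - 15*j^2 + 100*j) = (j + 2)*(j + 4)*(j^3 - 10*j^2 + 25*j) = j*(j + 2)*(j + 4)*(j^2 - 10*j + 25) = j*(j - 5)*(j + 2)*(j + 4)*(j - 5)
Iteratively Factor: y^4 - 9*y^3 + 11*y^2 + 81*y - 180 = (y + 3)*(y^3 - 12*y^2 + 47*y - 60) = (y - 4)*(y + 3)*(y^2 - 8*y + 15) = (y - 4)*(y - 3)*(y + 3)*(y - 5)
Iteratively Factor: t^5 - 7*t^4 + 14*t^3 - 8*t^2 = (t)*(t^4 - 7*t^3 + 14*t^2 - 8*t) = t*(t - 4)*(t^3 - 3*t^2 + 2*t) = t*(t - 4)*(t - 2)*(t^2 - t) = t^2*(t - 4)*(t - 2)*(t - 1)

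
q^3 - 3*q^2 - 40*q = q*(q - 8)*(q + 5)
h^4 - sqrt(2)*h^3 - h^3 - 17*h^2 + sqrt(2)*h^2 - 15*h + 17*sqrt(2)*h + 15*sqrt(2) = (h - 5)*(h + 1)*(h + 3)*(h - sqrt(2))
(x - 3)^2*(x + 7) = x^3 + x^2 - 33*x + 63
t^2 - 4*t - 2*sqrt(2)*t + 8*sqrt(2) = (t - 4)*(t - 2*sqrt(2))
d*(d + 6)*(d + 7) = d^3 + 13*d^2 + 42*d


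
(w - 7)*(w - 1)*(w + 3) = w^3 - 5*w^2 - 17*w + 21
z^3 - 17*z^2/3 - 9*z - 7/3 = (z - 7)*(z + 1/3)*(z + 1)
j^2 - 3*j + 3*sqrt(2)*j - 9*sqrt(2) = (j - 3)*(j + 3*sqrt(2))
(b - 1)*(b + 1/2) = b^2 - b/2 - 1/2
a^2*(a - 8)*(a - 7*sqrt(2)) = a^4 - 7*sqrt(2)*a^3 - 8*a^3 + 56*sqrt(2)*a^2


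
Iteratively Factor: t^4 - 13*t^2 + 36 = (t + 3)*(t^3 - 3*t^2 - 4*t + 12) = (t - 2)*(t + 3)*(t^2 - t - 6) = (t - 2)*(t + 2)*(t + 3)*(t - 3)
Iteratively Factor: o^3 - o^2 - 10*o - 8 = (o + 2)*(o^2 - 3*o - 4) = (o + 1)*(o + 2)*(o - 4)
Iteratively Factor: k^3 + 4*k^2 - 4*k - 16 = (k - 2)*(k^2 + 6*k + 8) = (k - 2)*(k + 2)*(k + 4)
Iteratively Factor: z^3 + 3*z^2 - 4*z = (z)*(z^2 + 3*z - 4) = z*(z - 1)*(z + 4)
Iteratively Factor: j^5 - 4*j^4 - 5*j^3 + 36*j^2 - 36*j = (j + 3)*(j^4 - 7*j^3 + 16*j^2 - 12*j) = j*(j + 3)*(j^3 - 7*j^2 + 16*j - 12) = j*(j - 2)*(j + 3)*(j^2 - 5*j + 6) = j*(j - 3)*(j - 2)*(j + 3)*(j - 2)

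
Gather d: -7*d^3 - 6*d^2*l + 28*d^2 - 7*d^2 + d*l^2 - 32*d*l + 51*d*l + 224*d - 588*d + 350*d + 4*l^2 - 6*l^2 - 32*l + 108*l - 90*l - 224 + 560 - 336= -7*d^3 + d^2*(21 - 6*l) + d*(l^2 + 19*l - 14) - 2*l^2 - 14*l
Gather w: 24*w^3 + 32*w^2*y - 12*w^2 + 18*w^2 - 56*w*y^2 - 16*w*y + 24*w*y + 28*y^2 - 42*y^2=24*w^3 + w^2*(32*y + 6) + w*(-56*y^2 + 8*y) - 14*y^2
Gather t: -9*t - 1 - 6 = -9*t - 7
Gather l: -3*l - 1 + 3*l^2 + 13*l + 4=3*l^2 + 10*l + 3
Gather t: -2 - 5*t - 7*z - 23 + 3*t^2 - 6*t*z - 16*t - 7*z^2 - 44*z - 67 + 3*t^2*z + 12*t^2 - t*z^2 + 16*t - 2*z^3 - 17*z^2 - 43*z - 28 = t^2*(3*z + 15) + t*(-z^2 - 6*z - 5) - 2*z^3 - 24*z^2 - 94*z - 120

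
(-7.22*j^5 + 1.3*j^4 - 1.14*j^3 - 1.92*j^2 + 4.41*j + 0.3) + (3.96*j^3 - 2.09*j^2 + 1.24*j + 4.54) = -7.22*j^5 + 1.3*j^4 + 2.82*j^3 - 4.01*j^2 + 5.65*j + 4.84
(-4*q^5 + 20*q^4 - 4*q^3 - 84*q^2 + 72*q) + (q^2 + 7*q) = -4*q^5 + 20*q^4 - 4*q^3 - 83*q^2 + 79*q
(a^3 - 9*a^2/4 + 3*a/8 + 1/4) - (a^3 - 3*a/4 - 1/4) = -9*a^2/4 + 9*a/8 + 1/2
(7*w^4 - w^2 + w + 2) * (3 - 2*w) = -14*w^5 + 21*w^4 + 2*w^3 - 5*w^2 - w + 6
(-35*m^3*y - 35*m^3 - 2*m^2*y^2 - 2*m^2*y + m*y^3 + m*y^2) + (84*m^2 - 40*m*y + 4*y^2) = -35*m^3*y - 35*m^3 - 2*m^2*y^2 - 2*m^2*y + 84*m^2 + m*y^3 + m*y^2 - 40*m*y + 4*y^2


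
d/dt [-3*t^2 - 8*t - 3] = -6*t - 8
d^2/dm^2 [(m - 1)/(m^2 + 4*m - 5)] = 2/(m^3 + 15*m^2 + 75*m + 125)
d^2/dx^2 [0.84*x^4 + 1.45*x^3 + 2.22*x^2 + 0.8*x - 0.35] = 10.08*x^2 + 8.7*x + 4.44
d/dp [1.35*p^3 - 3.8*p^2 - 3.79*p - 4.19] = 4.05*p^2 - 7.6*p - 3.79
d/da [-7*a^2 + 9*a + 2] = 9 - 14*a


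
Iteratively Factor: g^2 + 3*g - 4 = (g - 1)*(g + 4)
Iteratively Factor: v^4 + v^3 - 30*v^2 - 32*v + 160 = (v + 4)*(v^3 - 3*v^2 - 18*v + 40) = (v - 5)*(v + 4)*(v^2 + 2*v - 8) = (v - 5)*(v + 4)^2*(v - 2)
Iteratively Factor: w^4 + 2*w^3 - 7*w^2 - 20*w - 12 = (w - 3)*(w^3 + 5*w^2 + 8*w + 4) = (w - 3)*(w + 2)*(w^2 + 3*w + 2) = (w - 3)*(w + 2)^2*(w + 1)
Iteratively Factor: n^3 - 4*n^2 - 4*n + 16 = (n - 4)*(n^2 - 4) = (n - 4)*(n - 2)*(n + 2)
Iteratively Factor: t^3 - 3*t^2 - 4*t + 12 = (t - 2)*(t^2 - t - 6) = (t - 3)*(t - 2)*(t + 2)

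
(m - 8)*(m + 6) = m^2 - 2*m - 48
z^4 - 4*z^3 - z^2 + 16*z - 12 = (z - 3)*(z - 2)*(z - 1)*(z + 2)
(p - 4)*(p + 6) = p^2 + 2*p - 24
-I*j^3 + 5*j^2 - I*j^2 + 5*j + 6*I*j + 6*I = (j + 2*I)*(j + 3*I)*(-I*j - I)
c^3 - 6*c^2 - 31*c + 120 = (c - 8)*(c - 3)*(c + 5)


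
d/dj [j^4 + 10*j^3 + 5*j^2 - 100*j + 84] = 4*j^3 + 30*j^2 + 10*j - 100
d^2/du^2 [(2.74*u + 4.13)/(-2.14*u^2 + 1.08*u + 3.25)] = ((2.74*u + 4.13)*(4.28*u - 1.08)*(8.56*u - 2.16) + (35.1816*u + 11.758)*(-2.14*u^2 + 1.08*u + 3.25))/(-2.14*u^2 + 1.08*u + 3.25)^3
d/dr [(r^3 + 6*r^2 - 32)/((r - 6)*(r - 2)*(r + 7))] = (-7*r^2 - 116*r - 352)/(r^4 + 2*r^3 - 83*r^2 - 84*r + 1764)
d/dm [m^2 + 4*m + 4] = 2*m + 4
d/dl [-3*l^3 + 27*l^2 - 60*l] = -9*l^2 + 54*l - 60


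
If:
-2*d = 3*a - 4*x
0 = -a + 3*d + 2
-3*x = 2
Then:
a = -4/11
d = -26/33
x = -2/3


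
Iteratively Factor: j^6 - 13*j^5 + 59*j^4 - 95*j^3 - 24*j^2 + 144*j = (j - 3)*(j^5 - 10*j^4 + 29*j^3 - 8*j^2 - 48*j) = (j - 4)*(j - 3)*(j^4 - 6*j^3 + 5*j^2 + 12*j) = (j - 4)*(j - 3)^2*(j^3 - 3*j^2 - 4*j) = j*(j - 4)*(j - 3)^2*(j^2 - 3*j - 4) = j*(j - 4)^2*(j - 3)^2*(j + 1)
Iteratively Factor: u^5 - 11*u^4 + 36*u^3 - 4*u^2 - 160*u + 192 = (u - 4)*(u^4 - 7*u^3 + 8*u^2 + 28*u - 48) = (u - 4)*(u - 2)*(u^3 - 5*u^2 - 2*u + 24) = (u - 4)*(u - 2)*(u + 2)*(u^2 - 7*u + 12) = (u - 4)^2*(u - 2)*(u + 2)*(u - 3)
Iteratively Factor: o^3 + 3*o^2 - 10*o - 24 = (o + 4)*(o^2 - o - 6) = (o + 2)*(o + 4)*(o - 3)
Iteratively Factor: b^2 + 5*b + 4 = (b + 1)*(b + 4)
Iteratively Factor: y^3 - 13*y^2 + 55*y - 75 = (y - 5)*(y^2 - 8*y + 15) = (y - 5)*(y - 3)*(y - 5)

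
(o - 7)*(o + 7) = o^2 - 49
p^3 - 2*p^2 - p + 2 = (p - 2)*(p - 1)*(p + 1)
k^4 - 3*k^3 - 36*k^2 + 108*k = k*(k - 6)*(k - 3)*(k + 6)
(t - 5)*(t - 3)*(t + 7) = t^3 - t^2 - 41*t + 105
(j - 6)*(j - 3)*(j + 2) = j^3 - 7*j^2 + 36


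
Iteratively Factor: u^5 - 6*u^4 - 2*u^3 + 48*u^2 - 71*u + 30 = (u + 3)*(u^4 - 9*u^3 + 25*u^2 - 27*u + 10) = (u - 1)*(u + 3)*(u^3 - 8*u^2 + 17*u - 10) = (u - 2)*(u - 1)*(u + 3)*(u^2 - 6*u + 5) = (u - 5)*(u - 2)*(u - 1)*(u + 3)*(u - 1)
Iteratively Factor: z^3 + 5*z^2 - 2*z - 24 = (z - 2)*(z^2 + 7*z + 12) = (z - 2)*(z + 4)*(z + 3)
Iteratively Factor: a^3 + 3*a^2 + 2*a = (a + 1)*(a^2 + 2*a) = (a + 1)*(a + 2)*(a)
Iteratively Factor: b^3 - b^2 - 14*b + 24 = (b + 4)*(b^2 - 5*b + 6) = (b - 2)*(b + 4)*(b - 3)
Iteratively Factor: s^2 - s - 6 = (s + 2)*(s - 3)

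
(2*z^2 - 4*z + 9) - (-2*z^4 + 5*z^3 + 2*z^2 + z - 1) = 2*z^4 - 5*z^3 - 5*z + 10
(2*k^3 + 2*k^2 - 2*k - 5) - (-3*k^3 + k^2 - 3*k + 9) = 5*k^3 + k^2 + k - 14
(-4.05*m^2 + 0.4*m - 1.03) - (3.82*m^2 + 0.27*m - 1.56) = -7.87*m^2 + 0.13*m + 0.53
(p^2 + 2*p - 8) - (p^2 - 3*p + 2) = 5*p - 10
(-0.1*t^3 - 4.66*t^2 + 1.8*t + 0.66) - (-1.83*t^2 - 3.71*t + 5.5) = -0.1*t^3 - 2.83*t^2 + 5.51*t - 4.84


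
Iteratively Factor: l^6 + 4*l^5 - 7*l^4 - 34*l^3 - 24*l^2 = (l)*(l^5 + 4*l^4 - 7*l^3 - 34*l^2 - 24*l) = l*(l + 4)*(l^4 - 7*l^2 - 6*l) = l*(l + 2)*(l + 4)*(l^3 - 2*l^2 - 3*l) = l*(l - 3)*(l + 2)*(l + 4)*(l^2 + l) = l*(l - 3)*(l + 1)*(l + 2)*(l + 4)*(l)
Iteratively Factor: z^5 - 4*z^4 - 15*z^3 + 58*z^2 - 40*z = (z - 1)*(z^4 - 3*z^3 - 18*z^2 + 40*z) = z*(z - 1)*(z^3 - 3*z^2 - 18*z + 40) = z*(z - 5)*(z - 1)*(z^2 + 2*z - 8) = z*(z - 5)*(z - 1)*(z + 4)*(z - 2)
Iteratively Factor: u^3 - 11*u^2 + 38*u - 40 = (u - 4)*(u^2 - 7*u + 10) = (u - 4)*(u - 2)*(u - 5)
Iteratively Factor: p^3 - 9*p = (p - 3)*(p^2 + 3*p) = p*(p - 3)*(p + 3)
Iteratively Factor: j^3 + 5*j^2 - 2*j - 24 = (j - 2)*(j^2 + 7*j + 12) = (j - 2)*(j + 4)*(j + 3)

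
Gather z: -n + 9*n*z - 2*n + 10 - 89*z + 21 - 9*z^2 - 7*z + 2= -3*n - 9*z^2 + z*(9*n - 96) + 33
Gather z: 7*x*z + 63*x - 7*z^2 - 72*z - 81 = 63*x - 7*z^2 + z*(7*x - 72) - 81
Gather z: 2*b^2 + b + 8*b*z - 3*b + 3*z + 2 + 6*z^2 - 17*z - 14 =2*b^2 - 2*b + 6*z^2 + z*(8*b - 14) - 12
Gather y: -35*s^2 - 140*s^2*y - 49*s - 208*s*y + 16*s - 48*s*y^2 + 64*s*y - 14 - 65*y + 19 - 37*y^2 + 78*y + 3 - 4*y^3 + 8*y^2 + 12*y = -35*s^2 - 33*s - 4*y^3 + y^2*(-48*s - 29) + y*(-140*s^2 - 144*s + 25) + 8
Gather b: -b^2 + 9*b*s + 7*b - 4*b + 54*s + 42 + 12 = -b^2 + b*(9*s + 3) + 54*s + 54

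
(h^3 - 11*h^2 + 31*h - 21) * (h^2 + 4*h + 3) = h^5 - 7*h^4 - 10*h^3 + 70*h^2 + 9*h - 63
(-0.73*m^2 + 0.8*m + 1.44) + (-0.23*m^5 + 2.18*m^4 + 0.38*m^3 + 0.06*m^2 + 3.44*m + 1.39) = -0.23*m^5 + 2.18*m^4 + 0.38*m^3 - 0.67*m^2 + 4.24*m + 2.83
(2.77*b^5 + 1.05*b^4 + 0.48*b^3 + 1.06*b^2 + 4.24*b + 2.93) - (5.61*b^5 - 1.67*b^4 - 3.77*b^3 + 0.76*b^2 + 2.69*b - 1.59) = -2.84*b^5 + 2.72*b^4 + 4.25*b^3 + 0.3*b^2 + 1.55*b + 4.52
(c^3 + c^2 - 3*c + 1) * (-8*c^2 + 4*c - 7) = -8*c^5 - 4*c^4 + 21*c^3 - 27*c^2 + 25*c - 7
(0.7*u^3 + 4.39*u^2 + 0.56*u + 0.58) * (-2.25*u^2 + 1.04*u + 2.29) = -1.575*u^5 - 9.1495*u^4 + 4.9086*u^3 + 9.3305*u^2 + 1.8856*u + 1.3282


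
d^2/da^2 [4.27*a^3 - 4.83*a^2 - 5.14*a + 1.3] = 25.62*a - 9.66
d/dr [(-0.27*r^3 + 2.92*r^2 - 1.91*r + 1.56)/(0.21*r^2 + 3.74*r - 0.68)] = (-0.0567*r^4 - 2.0196*r^3 + 11.8727*r^2 - 4.6264*r - 4.5356)/(0.0441*r^4 + 1.5708*r^3 + 13.702*r^2 - 5.0864*r + 0.4624)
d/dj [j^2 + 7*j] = 2*j + 7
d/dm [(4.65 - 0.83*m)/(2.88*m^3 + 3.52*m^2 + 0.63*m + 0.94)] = (4.7808*m^3 - 37.2544*m^2 - 32.736*m - 3.7097)/(8.2944*m^6 + 20.2752*m^5 + 16.0192*m^4 + 9.8496*m^3 + 7.0145*m^2 + 1.1844*m + 0.8836)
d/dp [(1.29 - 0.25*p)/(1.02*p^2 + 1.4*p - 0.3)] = (0.255*p^2 - 2.6316*p - 1.731)/(1.0404*p^4 + 2.856*p^3 + 1.348*p^2 - 0.84*p + 0.09)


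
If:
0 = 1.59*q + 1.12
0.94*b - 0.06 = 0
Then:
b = 0.06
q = -0.70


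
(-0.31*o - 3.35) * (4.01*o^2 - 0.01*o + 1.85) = -1.2431*o^3 - 13.4304*o^2 - 0.54*o - 6.1975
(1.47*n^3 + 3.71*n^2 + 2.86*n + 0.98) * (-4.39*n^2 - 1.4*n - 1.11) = -6.4533*n^5 - 18.3449*n^4 - 19.3811*n^3 - 12.4243*n^2 - 4.5466*n - 1.0878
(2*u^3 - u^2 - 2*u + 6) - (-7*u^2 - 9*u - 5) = 2*u^3 + 6*u^2 + 7*u + 11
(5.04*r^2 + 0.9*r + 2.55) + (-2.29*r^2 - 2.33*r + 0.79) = 2.75*r^2 - 1.43*r + 3.34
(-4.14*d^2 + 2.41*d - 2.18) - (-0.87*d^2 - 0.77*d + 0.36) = -3.27*d^2 + 3.18*d - 2.54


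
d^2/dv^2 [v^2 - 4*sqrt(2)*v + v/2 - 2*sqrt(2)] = 2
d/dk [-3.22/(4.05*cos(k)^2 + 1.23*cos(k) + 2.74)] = -(26.082*cos(k) + 3.9606)*sin(k)/(4.05*cos(k)^2 + 1.23*cos(k) + 2.74)^2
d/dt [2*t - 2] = 2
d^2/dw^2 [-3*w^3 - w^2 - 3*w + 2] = -18*w - 2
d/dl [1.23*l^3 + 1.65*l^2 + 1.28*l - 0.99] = 3.69*l^2 + 3.3*l + 1.28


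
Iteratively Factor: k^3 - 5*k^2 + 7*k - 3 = (k - 1)*(k^2 - 4*k + 3) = (k - 1)^2*(k - 3)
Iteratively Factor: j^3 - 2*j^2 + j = (j - 1)*(j^2 - j) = j*(j - 1)*(j - 1)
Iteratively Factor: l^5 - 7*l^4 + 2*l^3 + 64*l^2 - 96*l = (l + 3)*(l^4 - 10*l^3 + 32*l^2 - 32*l) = (l - 4)*(l + 3)*(l^3 - 6*l^2 + 8*l) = l*(l - 4)*(l + 3)*(l^2 - 6*l + 8) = l*(l - 4)*(l - 2)*(l + 3)*(l - 4)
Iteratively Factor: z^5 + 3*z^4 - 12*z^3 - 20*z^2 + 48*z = (z + 4)*(z^4 - z^3 - 8*z^2 + 12*z) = (z - 2)*(z + 4)*(z^3 + z^2 - 6*z) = (z - 2)*(z + 3)*(z + 4)*(z^2 - 2*z) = z*(z - 2)*(z + 3)*(z + 4)*(z - 2)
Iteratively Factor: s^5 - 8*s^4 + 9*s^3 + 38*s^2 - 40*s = (s + 2)*(s^4 - 10*s^3 + 29*s^2 - 20*s) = s*(s + 2)*(s^3 - 10*s^2 + 29*s - 20) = s*(s - 5)*(s + 2)*(s^2 - 5*s + 4) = s*(s - 5)*(s - 1)*(s + 2)*(s - 4)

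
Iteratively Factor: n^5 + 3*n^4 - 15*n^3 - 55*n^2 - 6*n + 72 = (n - 4)*(n^4 + 7*n^3 + 13*n^2 - 3*n - 18) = (n - 4)*(n + 3)*(n^3 + 4*n^2 + n - 6) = (n - 4)*(n + 2)*(n + 3)*(n^2 + 2*n - 3) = (n - 4)*(n + 2)*(n + 3)^2*(n - 1)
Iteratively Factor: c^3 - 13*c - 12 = (c + 3)*(c^2 - 3*c - 4) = (c + 1)*(c + 3)*(c - 4)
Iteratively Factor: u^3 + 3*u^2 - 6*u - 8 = (u - 2)*(u^2 + 5*u + 4) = (u - 2)*(u + 4)*(u + 1)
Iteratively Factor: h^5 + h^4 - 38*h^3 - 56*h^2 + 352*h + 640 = (h + 4)*(h^4 - 3*h^3 - 26*h^2 + 48*h + 160) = (h + 2)*(h + 4)*(h^3 - 5*h^2 - 16*h + 80) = (h - 5)*(h + 2)*(h + 4)*(h^2 - 16) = (h - 5)*(h + 2)*(h + 4)^2*(h - 4)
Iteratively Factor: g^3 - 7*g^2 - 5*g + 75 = (g - 5)*(g^2 - 2*g - 15) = (g - 5)*(g + 3)*(g - 5)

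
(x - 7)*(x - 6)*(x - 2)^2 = x^4 - 17*x^3 + 98*x^2 - 220*x + 168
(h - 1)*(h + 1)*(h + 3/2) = h^3 + 3*h^2/2 - h - 3/2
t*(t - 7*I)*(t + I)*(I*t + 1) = I*t^4 + 7*t^3 + I*t^2 + 7*t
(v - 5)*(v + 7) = v^2 + 2*v - 35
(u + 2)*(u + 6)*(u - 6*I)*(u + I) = u^4 + 8*u^3 - 5*I*u^3 + 18*u^2 - 40*I*u^2 + 48*u - 60*I*u + 72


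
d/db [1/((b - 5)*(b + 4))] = (1 - 2*b)/(b^4 - 2*b^3 - 39*b^2 + 40*b + 400)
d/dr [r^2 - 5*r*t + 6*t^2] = 2*r - 5*t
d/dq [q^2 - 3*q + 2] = 2*q - 3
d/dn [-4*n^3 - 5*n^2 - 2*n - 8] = -12*n^2 - 10*n - 2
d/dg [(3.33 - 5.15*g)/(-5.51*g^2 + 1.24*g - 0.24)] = (-28.3765*g^2 + 36.6966*g - 2.8932)/(30.3601*g^4 - 13.6648*g^3 + 4.1824*g^2 - 0.5952*g + 0.0576)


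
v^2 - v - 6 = (v - 3)*(v + 2)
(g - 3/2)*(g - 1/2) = g^2 - 2*g + 3/4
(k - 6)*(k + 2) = k^2 - 4*k - 12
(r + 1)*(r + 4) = r^2 + 5*r + 4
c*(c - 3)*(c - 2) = c^3 - 5*c^2 + 6*c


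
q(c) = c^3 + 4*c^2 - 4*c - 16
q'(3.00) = 47.00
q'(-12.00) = 332.00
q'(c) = 3*c^2 + 8*c - 4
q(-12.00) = -1120.00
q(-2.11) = 0.85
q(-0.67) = -11.83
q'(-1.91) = -8.34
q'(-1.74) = -8.84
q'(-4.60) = 22.68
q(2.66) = 20.48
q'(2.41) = 32.70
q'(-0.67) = -8.01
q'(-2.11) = -7.52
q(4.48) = 136.28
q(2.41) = 11.59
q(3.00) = 35.00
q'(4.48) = 92.05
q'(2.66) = 38.51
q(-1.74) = -2.20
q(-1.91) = -0.74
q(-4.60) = -10.30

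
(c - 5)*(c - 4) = c^2 - 9*c + 20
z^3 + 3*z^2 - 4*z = z*(z - 1)*(z + 4)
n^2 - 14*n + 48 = (n - 8)*(n - 6)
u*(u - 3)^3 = u^4 - 9*u^3 + 27*u^2 - 27*u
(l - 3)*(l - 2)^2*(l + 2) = l^4 - 5*l^3 + 2*l^2 + 20*l - 24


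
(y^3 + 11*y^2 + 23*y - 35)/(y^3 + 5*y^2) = 1 + 6/y - 7/y^2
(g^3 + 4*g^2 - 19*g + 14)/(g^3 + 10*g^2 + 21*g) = (g^2 - 3*g + 2)/(g*(g + 3))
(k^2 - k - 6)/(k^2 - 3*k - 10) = (k - 3)/(k - 5)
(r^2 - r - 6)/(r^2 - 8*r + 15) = (r + 2)/(r - 5)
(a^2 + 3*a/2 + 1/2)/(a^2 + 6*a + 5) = (a + 1/2)/(a + 5)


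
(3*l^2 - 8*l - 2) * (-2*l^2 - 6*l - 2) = -6*l^4 - 2*l^3 + 46*l^2 + 28*l + 4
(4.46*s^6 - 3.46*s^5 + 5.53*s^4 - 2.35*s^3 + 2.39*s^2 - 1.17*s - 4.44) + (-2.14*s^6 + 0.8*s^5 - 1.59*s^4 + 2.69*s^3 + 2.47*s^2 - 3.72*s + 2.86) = 2.32*s^6 - 2.66*s^5 + 3.94*s^4 + 0.34*s^3 + 4.86*s^2 - 4.89*s - 1.58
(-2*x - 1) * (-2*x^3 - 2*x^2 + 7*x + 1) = 4*x^4 + 6*x^3 - 12*x^2 - 9*x - 1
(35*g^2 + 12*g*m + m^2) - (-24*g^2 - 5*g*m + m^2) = 59*g^2 + 17*g*m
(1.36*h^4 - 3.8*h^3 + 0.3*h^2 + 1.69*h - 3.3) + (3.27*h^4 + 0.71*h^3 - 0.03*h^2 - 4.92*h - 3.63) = 4.63*h^4 - 3.09*h^3 + 0.27*h^2 - 3.23*h - 6.93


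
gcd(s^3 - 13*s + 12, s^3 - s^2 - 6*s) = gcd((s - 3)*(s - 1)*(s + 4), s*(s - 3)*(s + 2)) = s - 3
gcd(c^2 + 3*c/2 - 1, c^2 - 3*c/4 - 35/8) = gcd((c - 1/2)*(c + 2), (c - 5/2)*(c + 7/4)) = 1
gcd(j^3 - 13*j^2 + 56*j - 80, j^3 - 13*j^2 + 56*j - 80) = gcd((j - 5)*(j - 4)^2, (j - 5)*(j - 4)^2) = j^3 - 13*j^2 + 56*j - 80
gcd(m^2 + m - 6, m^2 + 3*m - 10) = m - 2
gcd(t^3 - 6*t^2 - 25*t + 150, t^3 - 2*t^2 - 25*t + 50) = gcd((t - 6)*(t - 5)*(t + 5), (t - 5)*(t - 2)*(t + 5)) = t^2 - 25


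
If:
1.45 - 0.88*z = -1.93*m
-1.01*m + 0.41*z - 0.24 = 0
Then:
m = 3.93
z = 10.27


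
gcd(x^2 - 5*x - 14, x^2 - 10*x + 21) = x - 7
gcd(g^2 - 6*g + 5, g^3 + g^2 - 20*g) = 1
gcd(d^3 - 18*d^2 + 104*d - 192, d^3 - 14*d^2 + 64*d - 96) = d^2 - 10*d + 24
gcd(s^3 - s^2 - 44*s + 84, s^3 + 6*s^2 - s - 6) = 1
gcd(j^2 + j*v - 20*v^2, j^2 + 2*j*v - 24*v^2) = -j + 4*v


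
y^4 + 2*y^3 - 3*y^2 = y^2*(y - 1)*(y + 3)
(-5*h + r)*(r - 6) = -5*h*r + 30*h + r^2 - 6*r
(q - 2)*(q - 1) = q^2 - 3*q + 2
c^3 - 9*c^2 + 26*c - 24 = (c - 4)*(c - 3)*(c - 2)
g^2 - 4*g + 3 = (g - 3)*(g - 1)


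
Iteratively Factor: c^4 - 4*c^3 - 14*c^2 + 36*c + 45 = (c - 3)*(c^3 - c^2 - 17*c - 15) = (c - 3)*(c + 1)*(c^2 - 2*c - 15) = (c - 3)*(c + 1)*(c + 3)*(c - 5)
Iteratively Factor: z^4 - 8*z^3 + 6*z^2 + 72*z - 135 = (z + 3)*(z^3 - 11*z^2 + 39*z - 45) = (z - 3)*(z + 3)*(z^2 - 8*z + 15) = (z - 5)*(z - 3)*(z + 3)*(z - 3)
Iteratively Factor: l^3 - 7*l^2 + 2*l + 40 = (l - 5)*(l^2 - 2*l - 8) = (l - 5)*(l - 4)*(l + 2)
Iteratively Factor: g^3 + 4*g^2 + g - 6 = (g + 3)*(g^2 + g - 2) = (g + 2)*(g + 3)*(g - 1)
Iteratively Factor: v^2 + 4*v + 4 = (v + 2)*(v + 2)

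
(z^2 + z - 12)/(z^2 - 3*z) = (z + 4)/z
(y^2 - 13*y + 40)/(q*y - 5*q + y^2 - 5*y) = (y - 8)/(q + y)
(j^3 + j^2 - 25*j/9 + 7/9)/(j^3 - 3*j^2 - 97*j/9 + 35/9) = (j - 1)/(j - 5)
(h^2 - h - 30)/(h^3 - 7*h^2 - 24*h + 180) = 1/(h - 6)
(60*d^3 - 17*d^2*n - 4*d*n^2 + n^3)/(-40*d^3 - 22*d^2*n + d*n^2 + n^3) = (-3*d + n)/(2*d + n)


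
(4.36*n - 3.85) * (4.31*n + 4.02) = 18.7916*n^2 + 0.933700000000002*n - 15.477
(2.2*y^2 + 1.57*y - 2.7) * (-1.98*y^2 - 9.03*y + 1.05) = -4.356*y^4 - 22.9746*y^3 - 6.5211*y^2 + 26.0295*y - 2.835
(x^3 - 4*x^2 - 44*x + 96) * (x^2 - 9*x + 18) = x^5 - 13*x^4 + 10*x^3 + 420*x^2 - 1656*x + 1728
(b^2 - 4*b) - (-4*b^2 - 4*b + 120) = 5*b^2 - 120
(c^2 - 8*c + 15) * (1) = c^2 - 8*c + 15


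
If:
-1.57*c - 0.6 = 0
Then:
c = -0.38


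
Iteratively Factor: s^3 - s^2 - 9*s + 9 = (s - 1)*(s^2 - 9) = (s - 3)*(s - 1)*(s + 3)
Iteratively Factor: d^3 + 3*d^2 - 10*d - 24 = (d + 4)*(d^2 - d - 6) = (d + 2)*(d + 4)*(d - 3)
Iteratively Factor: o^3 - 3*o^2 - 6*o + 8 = (o - 4)*(o^2 + o - 2) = (o - 4)*(o + 2)*(o - 1)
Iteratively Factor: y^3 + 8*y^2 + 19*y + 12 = (y + 4)*(y^2 + 4*y + 3) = (y + 1)*(y + 4)*(y + 3)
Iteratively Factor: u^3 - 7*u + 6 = (u + 3)*(u^2 - 3*u + 2) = (u - 2)*(u + 3)*(u - 1)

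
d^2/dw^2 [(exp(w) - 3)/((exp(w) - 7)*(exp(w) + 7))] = (exp(4*w) - 12*exp(3*w) + 294*exp(2*w) - 588*exp(w) + 2401)*exp(w)/(exp(6*w) - 147*exp(4*w) + 7203*exp(2*w) - 117649)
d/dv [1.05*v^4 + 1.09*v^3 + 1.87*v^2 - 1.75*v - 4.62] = 4.2*v^3 + 3.27*v^2 + 3.74*v - 1.75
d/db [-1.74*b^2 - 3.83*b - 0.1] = -3.48*b - 3.83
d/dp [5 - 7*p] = -7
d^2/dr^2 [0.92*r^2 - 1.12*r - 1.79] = 1.84000000000000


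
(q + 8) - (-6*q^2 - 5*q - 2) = 6*q^2 + 6*q + 10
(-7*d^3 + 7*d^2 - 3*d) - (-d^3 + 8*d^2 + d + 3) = -6*d^3 - d^2 - 4*d - 3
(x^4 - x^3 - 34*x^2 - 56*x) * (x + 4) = x^5 + 3*x^4 - 38*x^3 - 192*x^2 - 224*x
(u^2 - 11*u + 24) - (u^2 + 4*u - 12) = 36 - 15*u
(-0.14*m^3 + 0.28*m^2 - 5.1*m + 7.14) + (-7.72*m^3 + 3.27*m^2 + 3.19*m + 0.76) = -7.86*m^3 + 3.55*m^2 - 1.91*m + 7.9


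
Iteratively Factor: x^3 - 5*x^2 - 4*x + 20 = (x + 2)*(x^2 - 7*x + 10) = (x - 5)*(x + 2)*(x - 2)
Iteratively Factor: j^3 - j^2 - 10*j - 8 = (j + 2)*(j^2 - 3*j - 4) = (j - 4)*(j + 2)*(j + 1)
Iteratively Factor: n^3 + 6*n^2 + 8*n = (n)*(n^2 + 6*n + 8) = n*(n + 2)*(n + 4)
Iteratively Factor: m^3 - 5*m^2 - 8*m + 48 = (m - 4)*(m^2 - m - 12) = (m - 4)^2*(m + 3)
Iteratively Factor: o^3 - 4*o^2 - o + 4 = (o - 4)*(o^2 - 1) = (o - 4)*(o + 1)*(o - 1)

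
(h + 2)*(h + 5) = h^2 + 7*h + 10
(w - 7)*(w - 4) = w^2 - 11*w + 28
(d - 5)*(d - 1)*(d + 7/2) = d^3 - 5*d^2/2 - 16*d + 35/2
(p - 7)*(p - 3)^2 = p^3 - 13*p^2 + 51*p - 63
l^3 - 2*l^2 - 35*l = l*(l - 7)*(l + 5)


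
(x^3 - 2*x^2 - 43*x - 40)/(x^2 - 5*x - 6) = (x^2 - 3*x - 40)/(x - 6)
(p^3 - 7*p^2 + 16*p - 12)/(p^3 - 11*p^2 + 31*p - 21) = (p^2 - 4*p + 4)/(p^2 - 8*p + 7)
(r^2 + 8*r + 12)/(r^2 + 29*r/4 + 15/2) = 4*(r + 2)/(4*r + 5)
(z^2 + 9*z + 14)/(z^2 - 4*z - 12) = (z + 7)/(z - 6)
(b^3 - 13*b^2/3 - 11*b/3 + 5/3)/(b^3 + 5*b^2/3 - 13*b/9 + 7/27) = 9*(b^2 - 4*b - 5)/(9*b^2 + 18*b - 7)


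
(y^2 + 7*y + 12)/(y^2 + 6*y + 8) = (y + 3)/(y + 2)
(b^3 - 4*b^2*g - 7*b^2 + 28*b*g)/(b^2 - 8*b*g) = (b^2 - 4*b*g - 7*b + 28*g)/(b - 8*g)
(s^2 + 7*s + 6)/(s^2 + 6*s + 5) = (s + 6)/(s + 5)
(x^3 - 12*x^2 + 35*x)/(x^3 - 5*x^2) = (x - 7)/x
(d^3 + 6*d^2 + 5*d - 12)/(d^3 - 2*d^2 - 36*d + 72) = (d^3 + 6*d^2 + 5*d - 12)/(d^3 - 2*d^2 - 36*d + 72)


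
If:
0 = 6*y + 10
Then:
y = -5/3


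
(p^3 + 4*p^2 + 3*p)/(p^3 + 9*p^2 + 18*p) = (p + 1)/(p + 6)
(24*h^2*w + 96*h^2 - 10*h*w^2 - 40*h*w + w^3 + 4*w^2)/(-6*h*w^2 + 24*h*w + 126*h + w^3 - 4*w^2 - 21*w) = (-4*h*w - 16*h + w^2 + 4*w)/(w^2 - 4*w - 21)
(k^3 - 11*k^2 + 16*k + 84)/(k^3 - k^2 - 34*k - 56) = (k - 6)/(k + 4)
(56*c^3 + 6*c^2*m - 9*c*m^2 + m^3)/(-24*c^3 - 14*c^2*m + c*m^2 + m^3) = (-7*c + m)/(3*c + m)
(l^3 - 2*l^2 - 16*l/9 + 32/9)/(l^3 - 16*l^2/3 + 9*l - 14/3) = (9*l^2 - 16)/(3*(3*l^2 - 10*l + 7))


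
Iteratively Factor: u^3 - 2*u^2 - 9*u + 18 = (u + 3)*(u^2 - 5*u + 6) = (u - 3)*(u + 3)*(u - 2)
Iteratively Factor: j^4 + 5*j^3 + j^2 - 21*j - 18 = (j - 2)*(j^3 + 7*j^2 + 15*j + 9) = (j - 2)*(j + 3)*(j^2 + 4*j + 3) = (j - 2)*(j + 1)*(j + 3)*(j + 3)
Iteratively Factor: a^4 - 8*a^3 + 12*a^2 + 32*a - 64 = (a - 4)*(a^3 - 4*a^2 - 4*a + 16) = (a - 4)^2*(a^2 - 4) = (a - 4)^2*(a + 2)*(a - 2)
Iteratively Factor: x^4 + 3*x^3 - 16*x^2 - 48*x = (x - 4)*(x^3 + 7*x^2 + 12*x) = (x - 4)*(x + 3)*(x^2 + 4*x) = x*(x - 4)*(x + 3)*(x + 4)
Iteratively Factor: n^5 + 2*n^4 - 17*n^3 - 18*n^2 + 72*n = (n + 3)*(n^4 - n^3 - 14*n^2 + 24*n) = (n + 3)*(n + 4)*(n^3 - 5*n^2 + 6*n) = (n - 2)*(n + 3)*(n + 4)*(n^2 - 3*n) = (n - 3)*(n - 2)*(n + 3)*(n + 4)*(n)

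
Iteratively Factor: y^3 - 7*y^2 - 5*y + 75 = (y + 3)*(y^2 - 10*y + 25) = (y - 5)*(y + 3)*(y - 5)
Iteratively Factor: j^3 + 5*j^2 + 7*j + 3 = (j + 1)*(j^2 + 4*j + 3) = (j + 1)*(j + 3)*(j + 1)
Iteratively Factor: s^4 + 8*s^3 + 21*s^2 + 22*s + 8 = (s + 1)*(s^3 + 7*s^2 + 14*s + 8) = (s + 1)^2*(s^2 + 6*s + 8) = (s + 1)^2*(s + 2)*(s + 4)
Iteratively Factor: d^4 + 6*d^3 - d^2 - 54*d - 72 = (d + 3)*(d^3 + 3*d^2 - 10*d - 24) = (d + 3)*(d + 4)*(d^2 - d - 6) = (d - 3)*(d + 3)*(d + 4)*(d + 2)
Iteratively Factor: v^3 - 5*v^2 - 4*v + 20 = (v - 5)*(v^2 - 4) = (v - 5)*(v + 2)*(v - 2)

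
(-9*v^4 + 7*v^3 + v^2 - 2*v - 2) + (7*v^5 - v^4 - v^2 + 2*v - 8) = 7*v^5 - 10*v^4 + 7*v^3 - 10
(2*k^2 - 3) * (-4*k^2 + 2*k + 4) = -8*k^4 + 4*k^3 + 20*k^2 - 6*k - 12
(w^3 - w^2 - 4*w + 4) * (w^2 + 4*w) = w^5 + 3*w^4 - 8*w^3 - 12*w^2 + 16*w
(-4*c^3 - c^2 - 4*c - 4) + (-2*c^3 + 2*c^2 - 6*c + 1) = -6*c^3 + c^2 - 10*c - 3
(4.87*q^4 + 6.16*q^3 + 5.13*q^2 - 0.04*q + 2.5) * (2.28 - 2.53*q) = -12.3211*q^5 - 4.4812*q^4 + 1.0659*q^3 + 11.7976*q^2 - 6.4162*q + 5.7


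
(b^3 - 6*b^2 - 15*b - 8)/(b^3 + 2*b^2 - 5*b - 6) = (b^2 - 7*b - 8)/(b^2 + b - 6)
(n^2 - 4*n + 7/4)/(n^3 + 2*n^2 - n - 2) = (n^2 - 4*n + 7/4)/(n^3 + 2*n^2 - n - 2)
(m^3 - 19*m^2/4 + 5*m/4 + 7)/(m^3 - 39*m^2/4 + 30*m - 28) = (m + 1)/(m - 4)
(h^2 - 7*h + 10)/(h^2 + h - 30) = (h - 2)/(h + 6)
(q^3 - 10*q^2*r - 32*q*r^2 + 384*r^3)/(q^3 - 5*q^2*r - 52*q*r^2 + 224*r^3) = (q^2 - 2*q*r - 48*r^2)/(q^2 + 3*q*r - 28*r^2)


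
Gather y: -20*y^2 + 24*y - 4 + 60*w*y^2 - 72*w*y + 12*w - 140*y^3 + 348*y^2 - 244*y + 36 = 12*w - 140*y^3 + y^2*(60*w + 328) + y*(-72*w - 220) + 32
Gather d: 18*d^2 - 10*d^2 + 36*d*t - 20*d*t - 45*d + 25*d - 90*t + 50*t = 8*d^2 + d*(16*t - 20) - 40*t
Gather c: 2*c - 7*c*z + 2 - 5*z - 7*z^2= c*(2 - 7*z) - 7*z^2 - 5*z + 2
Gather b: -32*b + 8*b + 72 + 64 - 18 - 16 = 102 - 24*b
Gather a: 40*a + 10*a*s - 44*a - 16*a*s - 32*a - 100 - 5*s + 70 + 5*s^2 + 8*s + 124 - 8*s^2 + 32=a*(-6*s - 36) - 3*s^2 + 3*s + 126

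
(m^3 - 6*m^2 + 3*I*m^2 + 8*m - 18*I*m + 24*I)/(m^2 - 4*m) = m - 2 + 3*I - 6*I/m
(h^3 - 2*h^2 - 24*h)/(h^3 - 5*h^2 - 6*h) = (h + 4)/(h + 1)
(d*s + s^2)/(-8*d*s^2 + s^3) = (d + s)/(s*(-8*d + s))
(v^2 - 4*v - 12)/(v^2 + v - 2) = (v - 6)/(v - 1)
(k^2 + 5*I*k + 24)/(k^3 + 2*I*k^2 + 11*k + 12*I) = (k + 8*I)/(k^2 + 5*I*k - 4)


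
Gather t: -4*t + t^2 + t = t^2 - 3*t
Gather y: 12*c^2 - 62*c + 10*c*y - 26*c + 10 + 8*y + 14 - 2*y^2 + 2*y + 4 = 12*c^2 - 88*c - 2*y^2 + y*(10*c + 10) + 28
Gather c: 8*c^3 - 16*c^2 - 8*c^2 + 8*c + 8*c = 8*c^3 - 24*c^2 + 16*c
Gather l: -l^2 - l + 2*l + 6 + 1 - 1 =-l^2 + l + 6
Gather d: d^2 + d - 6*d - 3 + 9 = d^2 - 5*d + 6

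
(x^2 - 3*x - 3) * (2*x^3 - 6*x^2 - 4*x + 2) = 2*x^5 - 12*x^4 + 8*x^3 + 32*x^2 + 6*x - 6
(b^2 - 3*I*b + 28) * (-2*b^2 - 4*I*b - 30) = -2*b^4 + 2*I*b^3 - 98*b^2 - 22*I*b - 840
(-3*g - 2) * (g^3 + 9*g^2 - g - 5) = -3*g^4 - 29*g^3 - 15*g^2 + 17*g + 10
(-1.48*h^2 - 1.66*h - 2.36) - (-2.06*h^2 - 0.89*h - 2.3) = 0.58*h^2 - 0.77*h - 0.0600000000000001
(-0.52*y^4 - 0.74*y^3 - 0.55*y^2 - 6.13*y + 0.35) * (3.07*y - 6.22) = -1.5964*y^5 + 0.9626*y^4 + 2.9143*y^3 - 15.3981*y^2 + 39.2031*y - 2.177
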